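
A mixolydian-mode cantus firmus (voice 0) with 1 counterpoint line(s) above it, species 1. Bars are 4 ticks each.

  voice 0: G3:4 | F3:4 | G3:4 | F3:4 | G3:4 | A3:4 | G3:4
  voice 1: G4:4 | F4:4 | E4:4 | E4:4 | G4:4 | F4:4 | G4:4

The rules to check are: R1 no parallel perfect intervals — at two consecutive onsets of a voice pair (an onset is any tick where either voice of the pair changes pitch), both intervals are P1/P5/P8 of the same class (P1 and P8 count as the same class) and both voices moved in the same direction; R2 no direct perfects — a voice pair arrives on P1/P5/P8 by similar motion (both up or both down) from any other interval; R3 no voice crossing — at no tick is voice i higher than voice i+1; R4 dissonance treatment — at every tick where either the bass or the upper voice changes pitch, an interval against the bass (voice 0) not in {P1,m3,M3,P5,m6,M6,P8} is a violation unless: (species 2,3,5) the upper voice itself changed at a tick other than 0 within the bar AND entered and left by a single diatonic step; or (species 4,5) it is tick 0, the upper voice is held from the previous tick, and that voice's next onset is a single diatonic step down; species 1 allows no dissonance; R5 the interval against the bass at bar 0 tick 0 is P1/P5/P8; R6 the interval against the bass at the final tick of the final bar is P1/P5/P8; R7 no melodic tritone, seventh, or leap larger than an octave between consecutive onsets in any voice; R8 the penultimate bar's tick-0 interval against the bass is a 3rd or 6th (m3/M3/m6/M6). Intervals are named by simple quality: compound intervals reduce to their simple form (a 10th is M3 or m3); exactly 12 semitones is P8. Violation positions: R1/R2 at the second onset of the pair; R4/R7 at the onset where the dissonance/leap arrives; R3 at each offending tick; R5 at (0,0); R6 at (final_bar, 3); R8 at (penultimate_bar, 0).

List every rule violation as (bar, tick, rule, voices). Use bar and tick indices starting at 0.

(1, 0, R1, (0, 1))
(3, 0, R4, (0, 1))
(4, 0, R2, (0, 1))

bar 0: v0=G3 v1=G4 downbeat P8
bar 1: v0=F3 v1=F4 downbeat P8
bar 2: v0=G3 v1=E4 downbeat M6
bar 3: v0=F3 v1=E4 downbeat M7
bar 4: v0=G3 v1=G4 downbeat P8
bar 5: v0=A3 v1=F4 downbeat m6
bar 6: v0=G3 v1=G4 downbeat P8
  -> R1 @ bar 1 tick 0 v(0, 1): G3/G4 P8 -> F3/F4 P8 similar
  -> R4 @ bar 3 tick 0 v(0, 1): F3/E4 M7 untreated
  -> R2 @ bar 4 tick 0 v(0, 1): F3/E4 M7 -> G3/G4 P8 similar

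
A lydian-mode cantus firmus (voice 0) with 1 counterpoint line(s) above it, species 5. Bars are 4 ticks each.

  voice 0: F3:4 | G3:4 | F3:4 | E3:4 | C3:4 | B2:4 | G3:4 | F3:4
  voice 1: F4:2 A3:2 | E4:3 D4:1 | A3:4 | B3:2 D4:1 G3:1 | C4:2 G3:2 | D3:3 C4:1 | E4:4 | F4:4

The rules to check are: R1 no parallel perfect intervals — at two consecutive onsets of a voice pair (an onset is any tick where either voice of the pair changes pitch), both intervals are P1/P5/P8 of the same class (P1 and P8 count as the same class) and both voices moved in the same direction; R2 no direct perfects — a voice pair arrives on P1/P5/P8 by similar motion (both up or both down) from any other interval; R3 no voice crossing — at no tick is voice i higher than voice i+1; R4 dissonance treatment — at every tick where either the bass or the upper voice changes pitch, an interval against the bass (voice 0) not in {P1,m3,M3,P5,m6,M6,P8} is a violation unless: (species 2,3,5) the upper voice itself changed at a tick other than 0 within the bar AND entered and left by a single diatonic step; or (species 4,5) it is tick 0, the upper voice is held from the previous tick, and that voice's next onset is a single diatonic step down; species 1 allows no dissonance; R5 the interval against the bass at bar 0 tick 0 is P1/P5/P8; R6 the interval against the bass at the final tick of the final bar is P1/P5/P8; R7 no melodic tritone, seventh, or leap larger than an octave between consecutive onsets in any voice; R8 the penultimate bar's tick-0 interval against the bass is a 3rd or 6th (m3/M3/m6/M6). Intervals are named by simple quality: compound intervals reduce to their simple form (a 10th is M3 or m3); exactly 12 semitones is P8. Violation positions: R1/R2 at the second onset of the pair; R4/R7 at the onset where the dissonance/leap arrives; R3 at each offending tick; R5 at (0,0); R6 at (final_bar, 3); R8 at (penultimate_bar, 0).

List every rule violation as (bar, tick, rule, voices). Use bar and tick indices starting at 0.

(3, 2, R4, (0, 1))
(5, 3, R4, (0, 1))
(5, 3, R7, (1,))

bar 0: v0=F3 v1=F4 downbeat P8
bar 1: v0=G3 v1=E4 downbeat M6
bar 2: v0=F3 v1=A3 downbeat M3
bar 3: v0=E3 v1=B3 downbeat P5
bar 4: v0=C3 v1=C4 downbeat P8
bar 5: v0=B2 v1=D3 downbeat m3
bar 6: v0=G3 v1=E4 downbeat M6
bar 7: v0=F3 v1=F4 downbeat P8
  -> R4 @ bar 3 tick 2 v(0, 1): E3/D4 m7 untreated
  -> R4 @ bar 5 tick 3 v(0, 1): B2/C4 m2 untreated
  -> R7 @ bar 5 tick 3 v(1,): D3->C4 leap 10st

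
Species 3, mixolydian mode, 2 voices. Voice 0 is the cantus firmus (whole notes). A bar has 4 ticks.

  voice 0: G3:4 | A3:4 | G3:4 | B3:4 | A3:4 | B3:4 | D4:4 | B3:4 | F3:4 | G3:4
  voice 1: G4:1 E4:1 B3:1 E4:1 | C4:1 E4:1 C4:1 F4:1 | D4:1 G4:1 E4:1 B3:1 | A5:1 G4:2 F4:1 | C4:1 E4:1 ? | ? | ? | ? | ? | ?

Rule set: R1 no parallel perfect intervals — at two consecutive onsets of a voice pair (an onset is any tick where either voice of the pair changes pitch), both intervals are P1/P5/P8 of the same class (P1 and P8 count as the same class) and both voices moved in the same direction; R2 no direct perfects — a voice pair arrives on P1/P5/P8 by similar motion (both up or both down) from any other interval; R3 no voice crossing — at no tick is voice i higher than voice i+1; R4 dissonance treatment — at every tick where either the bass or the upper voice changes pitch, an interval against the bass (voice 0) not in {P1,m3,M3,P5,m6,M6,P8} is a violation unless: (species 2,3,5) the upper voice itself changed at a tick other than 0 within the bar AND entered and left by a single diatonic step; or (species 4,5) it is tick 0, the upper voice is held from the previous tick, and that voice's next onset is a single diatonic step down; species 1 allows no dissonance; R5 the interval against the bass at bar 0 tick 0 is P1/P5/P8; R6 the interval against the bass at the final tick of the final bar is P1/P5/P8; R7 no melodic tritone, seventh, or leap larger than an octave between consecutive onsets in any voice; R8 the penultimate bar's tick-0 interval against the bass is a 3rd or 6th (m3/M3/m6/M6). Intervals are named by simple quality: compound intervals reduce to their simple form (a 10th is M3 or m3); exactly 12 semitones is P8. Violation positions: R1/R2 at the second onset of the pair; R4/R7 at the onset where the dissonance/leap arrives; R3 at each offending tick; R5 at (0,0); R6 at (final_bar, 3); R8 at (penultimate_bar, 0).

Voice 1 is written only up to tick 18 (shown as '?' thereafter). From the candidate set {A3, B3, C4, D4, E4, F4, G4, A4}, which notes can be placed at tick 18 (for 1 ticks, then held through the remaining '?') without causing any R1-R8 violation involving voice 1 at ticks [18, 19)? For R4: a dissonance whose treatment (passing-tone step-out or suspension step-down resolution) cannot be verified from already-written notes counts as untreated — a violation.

A3: legal
B3: violates R4
C4: legal
D4: violates R4
E4: legal
F4: legal
G4: violates R4
A4: legal

{A3, A4, C4, E4, F4}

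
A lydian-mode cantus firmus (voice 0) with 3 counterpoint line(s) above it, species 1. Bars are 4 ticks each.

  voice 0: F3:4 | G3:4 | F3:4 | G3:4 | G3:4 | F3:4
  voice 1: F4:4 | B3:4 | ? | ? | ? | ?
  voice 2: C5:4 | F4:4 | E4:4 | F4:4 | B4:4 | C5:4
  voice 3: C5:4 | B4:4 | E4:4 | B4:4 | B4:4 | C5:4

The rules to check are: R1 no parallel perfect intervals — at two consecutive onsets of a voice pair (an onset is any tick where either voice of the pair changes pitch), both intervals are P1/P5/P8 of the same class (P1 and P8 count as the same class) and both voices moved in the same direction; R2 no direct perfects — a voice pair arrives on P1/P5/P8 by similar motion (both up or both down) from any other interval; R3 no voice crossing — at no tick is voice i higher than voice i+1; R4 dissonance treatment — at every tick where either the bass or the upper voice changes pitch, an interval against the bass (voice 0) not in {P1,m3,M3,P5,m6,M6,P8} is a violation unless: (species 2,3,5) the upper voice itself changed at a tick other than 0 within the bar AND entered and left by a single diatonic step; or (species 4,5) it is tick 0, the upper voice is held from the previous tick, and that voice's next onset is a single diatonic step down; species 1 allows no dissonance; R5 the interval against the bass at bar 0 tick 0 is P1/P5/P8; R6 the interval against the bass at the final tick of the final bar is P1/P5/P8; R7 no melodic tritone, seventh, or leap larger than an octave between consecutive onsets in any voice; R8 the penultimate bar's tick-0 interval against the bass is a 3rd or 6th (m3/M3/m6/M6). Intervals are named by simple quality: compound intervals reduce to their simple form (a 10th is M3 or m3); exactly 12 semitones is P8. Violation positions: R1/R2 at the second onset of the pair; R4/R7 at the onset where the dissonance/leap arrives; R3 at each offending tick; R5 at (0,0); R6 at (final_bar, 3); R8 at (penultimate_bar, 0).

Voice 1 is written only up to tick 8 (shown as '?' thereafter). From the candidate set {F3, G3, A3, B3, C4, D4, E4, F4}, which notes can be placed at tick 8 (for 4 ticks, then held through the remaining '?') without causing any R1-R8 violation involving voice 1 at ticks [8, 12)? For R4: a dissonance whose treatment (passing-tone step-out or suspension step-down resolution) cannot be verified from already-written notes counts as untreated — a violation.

F3: violates R2,R7
G3: violates R4
A3: violates R2
B3: violates R4
C4: legal
D4: legal
E4: violates R4
F4: violates R3,R7

{C4, D4}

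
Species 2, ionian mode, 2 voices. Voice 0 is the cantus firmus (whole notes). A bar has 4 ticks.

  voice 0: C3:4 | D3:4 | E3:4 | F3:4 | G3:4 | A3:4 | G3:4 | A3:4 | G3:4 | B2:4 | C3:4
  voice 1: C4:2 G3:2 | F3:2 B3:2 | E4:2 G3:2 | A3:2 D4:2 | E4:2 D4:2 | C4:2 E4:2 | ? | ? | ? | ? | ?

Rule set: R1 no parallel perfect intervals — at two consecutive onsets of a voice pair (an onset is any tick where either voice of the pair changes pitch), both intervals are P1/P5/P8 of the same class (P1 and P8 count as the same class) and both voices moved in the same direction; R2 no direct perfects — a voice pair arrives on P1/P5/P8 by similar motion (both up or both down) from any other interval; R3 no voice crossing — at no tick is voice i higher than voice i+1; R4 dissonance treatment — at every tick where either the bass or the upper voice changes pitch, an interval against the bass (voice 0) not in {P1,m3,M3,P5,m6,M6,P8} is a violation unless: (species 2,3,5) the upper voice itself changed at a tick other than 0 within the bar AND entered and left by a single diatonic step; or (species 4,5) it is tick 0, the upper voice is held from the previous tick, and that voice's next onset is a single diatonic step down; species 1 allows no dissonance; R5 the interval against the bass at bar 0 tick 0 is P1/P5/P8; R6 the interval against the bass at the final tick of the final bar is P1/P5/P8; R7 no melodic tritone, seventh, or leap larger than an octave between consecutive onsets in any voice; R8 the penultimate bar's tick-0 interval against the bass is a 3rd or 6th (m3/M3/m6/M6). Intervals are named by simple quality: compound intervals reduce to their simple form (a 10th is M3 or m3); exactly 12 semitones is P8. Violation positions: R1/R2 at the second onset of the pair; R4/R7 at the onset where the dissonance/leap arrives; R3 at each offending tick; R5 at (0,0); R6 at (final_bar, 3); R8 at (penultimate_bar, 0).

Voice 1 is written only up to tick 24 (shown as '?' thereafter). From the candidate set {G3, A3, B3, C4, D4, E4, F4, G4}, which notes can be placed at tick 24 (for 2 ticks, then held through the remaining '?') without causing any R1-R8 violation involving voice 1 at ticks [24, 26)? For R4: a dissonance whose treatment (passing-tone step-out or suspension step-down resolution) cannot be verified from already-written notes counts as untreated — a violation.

G3: violates R2
A3: violates R4
B3: legal
C4: violates R4
D4: violates R1
E4: legal
F4: violates R4
G4: legal

{B3, E4, G4}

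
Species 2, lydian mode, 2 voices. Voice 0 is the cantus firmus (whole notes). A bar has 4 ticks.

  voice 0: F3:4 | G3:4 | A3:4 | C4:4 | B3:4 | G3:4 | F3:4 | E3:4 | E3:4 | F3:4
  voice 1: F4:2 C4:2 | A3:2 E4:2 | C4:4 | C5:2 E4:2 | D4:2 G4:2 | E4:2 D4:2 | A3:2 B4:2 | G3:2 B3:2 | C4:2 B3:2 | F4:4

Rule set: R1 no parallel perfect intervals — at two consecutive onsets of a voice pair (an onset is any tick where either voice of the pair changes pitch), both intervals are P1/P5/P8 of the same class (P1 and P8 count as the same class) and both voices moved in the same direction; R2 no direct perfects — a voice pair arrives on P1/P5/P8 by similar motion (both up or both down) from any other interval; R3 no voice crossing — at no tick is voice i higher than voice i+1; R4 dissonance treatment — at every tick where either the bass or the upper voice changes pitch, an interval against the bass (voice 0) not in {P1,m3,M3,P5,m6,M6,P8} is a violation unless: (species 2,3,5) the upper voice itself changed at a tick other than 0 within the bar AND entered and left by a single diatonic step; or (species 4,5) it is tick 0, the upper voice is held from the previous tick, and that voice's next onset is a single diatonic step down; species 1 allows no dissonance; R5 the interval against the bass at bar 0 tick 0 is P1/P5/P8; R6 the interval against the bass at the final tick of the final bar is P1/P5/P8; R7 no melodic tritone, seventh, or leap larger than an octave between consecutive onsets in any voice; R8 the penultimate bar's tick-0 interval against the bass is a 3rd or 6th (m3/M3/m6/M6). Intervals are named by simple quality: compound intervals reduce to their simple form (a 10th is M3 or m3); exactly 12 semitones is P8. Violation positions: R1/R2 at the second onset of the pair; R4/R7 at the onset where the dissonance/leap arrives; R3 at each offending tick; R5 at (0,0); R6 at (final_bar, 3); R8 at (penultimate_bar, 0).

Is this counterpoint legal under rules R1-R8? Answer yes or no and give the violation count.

bar 0: v0=F3 v1=F4 (P8)
bar 1: v0=G3 v1=A3 (M2)
bar 2: v0=A3 v1=C4 (m3)
bar 3: v0=C4 v1=C5 (P8)
bar 4: v0=B3 v1=D4 (m3)
bar 5: v0=G3 v1=E4 (M6)
bar 6: v0=F3 v1=A3 (M3)
bar 7: v0=E3 v1=G3 (m3)
bar 8: v0=E3 v1=C4 (m6)
bar 9: v0=F3 v1=F4 (P8)
  R4 @ bar1.0: G3/A3 M2 untreated
  R2 @ bar3.0: A3/C4 m3 -> C4/C5 P8 similar
  R4 @ bar6.2: F3/B4 TT untreated
  R7 @ bar6.2: A3->B4 leap 14st
  R7 @ bar7.0: B4->G3 leap 16st
  R2 @ bar9.0: E3/B3 P5 -> F3/F4 P8 similar
  R7 @ bar9.0: B3->F4 leap 6st

No (7 violations)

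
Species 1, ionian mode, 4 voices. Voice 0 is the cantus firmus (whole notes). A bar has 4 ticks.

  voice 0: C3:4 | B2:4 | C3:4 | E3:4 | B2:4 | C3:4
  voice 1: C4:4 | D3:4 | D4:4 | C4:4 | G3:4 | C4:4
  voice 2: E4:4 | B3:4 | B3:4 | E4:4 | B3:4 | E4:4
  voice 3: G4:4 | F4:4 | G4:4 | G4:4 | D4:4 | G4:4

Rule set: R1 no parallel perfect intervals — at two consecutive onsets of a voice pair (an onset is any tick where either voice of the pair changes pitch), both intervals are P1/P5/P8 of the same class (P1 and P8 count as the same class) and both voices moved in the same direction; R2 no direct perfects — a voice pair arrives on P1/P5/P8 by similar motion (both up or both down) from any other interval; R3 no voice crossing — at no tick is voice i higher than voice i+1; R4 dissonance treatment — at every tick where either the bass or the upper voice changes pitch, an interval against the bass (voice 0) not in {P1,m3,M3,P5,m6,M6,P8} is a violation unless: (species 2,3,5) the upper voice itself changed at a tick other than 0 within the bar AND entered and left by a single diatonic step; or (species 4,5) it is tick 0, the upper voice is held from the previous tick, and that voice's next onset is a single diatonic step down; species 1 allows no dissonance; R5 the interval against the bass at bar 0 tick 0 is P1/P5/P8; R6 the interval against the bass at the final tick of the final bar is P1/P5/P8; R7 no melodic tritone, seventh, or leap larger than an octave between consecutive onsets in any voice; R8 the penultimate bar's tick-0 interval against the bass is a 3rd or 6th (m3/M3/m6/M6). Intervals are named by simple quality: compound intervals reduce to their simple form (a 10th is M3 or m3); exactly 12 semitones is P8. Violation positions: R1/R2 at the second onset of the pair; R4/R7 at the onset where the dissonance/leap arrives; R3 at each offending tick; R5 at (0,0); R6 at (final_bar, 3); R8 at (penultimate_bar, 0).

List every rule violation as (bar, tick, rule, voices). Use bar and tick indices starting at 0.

(0, 0, R5, (0, 2))
(1, 0, R2, (0, 2))
(1, 0, R4, (0, 3))
(1, 0, R7, (1,))
(2, 0, R2, (0, 3))
(2, 0, R3, (1, 2))
(2, 0, R4, (0, 1))
(2, 0, R4, (0, 2))
(2, 1, R3, (1, 2))
(2, 2, R3, (1, 2))
(2, 3, R3, (1, 2))
(3, 0, R2, (0, 2))
(4, 0, R1, (0, 2))
(4, 0, R1, (1, 3))
(4, 0, R8, (0, 2))
(5, 0, R1, (1, 3))
(5, 0, R2, (0, 1))
(5, 0, R2, (0, 3))
(5, 3, R6, (0, 2))

bar 0: v0=C3 v1=C4 v2=E4 v3=G4 downbeat P5
bar 1: v0=B2 v1=D3 v2=B3 v3=F4 downbeat TT
bar 2: v0=C3 v1=D4 v2=B3 v3=G4 downbeat P5
bar 3: v0=E3 v1=C4 v2=E4 v3=G4 downbeat m3
bar 4: v0=B2 v1=G3 v2=B3 v3=D4 downbeat m3
bar 5: v0=C3 v1=C4 v2=E4 v3=G4 downbeat P5
  -> R5 @ bar 0 tick 0 v(0, 2): opens on M3
  -> R2 @ bar 1 tick 0 v(0, 2): C3/E4 M3 -> B2/B3 P8 similar
  -> R4 @ bar 1 tick 0 v(0, 3): B2/F4 TT untreated
  -> R7 @ bar 1 tick 0 v(1,): C4->D3 leap 10st
  -> R2 @ bar 2 tick 0 v(0, 3): B2/F4 TT -> C3/G4 P5 similar
  -> R3 @ bar 2 tick 0 v(1, 2): D4 above B3
  -> R4 @ bar 2 tick 0 v(0, 1): C3/D4 M2 untreated
  -> R4 @ bar 2 tick 0 v(0, 2): C3/B3 M7 untreated
  -> R3 @ bar 2 tick 1 v(1, 2): D4 above B3
  -> R3 @ bar 2 tick 2 v(1, 2): D4 above B3
  -> R3 @ bar 2 tick 3 v(1, 2): D4 above B3
  -> R2 @ bar 3 tick 0 v(0, 2): C3/B3 M7 -> E3/E4 P8 similar
  -> R1 @ bar 4 tick 0 v(0, 2): E3/E4 P8 -> B2/B3 P8 similar
  -> R1 @ bar 4 tick 0 v(1, 3): C4/G4 P5 -> G3/D4 P5 similar
  -> R8 @ bar 4 tick 0 v(0, 2): penult P8 not 3rd/6th
  -> R1 @ bar 5 tick 0 v(1, 3): G3/D4 P5 -> C4/G4 P5 similar
  -> R2 @ bar 5 tick 0 v(0, 1): B2/G3 m6 -> C3/C4 P8 similar
  -> R2 @ bar 5 tick 0 v(0, 3): B2/D4 m3 -> C3/G4 P5 similar
  -> R6 @ bar 5 tick 3 v(0, 2): closes on M3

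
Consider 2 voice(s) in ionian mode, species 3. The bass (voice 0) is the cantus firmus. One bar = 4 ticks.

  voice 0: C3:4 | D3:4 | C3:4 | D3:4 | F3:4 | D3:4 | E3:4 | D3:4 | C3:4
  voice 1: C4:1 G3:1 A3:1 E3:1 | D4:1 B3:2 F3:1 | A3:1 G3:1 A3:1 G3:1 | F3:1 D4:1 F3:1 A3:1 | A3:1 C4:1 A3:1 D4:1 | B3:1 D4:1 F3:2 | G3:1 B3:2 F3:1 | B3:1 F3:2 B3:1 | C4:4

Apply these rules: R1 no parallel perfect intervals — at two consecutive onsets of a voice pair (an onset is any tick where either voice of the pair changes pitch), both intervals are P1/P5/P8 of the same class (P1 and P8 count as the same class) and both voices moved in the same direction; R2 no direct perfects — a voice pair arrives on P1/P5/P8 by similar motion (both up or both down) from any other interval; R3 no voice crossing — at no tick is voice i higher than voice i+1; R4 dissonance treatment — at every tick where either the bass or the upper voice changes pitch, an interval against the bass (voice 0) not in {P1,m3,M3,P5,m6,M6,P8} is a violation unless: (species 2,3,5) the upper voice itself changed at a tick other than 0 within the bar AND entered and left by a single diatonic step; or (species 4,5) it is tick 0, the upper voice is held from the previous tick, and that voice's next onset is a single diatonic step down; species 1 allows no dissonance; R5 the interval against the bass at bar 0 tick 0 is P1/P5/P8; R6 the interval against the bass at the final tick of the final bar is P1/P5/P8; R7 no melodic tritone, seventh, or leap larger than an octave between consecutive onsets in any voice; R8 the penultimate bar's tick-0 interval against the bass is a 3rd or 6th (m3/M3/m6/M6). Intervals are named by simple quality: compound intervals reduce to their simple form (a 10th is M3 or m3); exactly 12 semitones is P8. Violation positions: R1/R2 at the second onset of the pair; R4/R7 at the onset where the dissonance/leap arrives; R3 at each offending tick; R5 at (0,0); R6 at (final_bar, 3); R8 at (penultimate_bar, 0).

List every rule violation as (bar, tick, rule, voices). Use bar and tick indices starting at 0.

(1, 0, R2, (0, 1))
(1, 0, R7, (1,))
(1, 3, R7, (1,))
(6, 3, R4, (0, 1))
(6, 3, R7, (1,))
(7, 0, R7, (1,))
(7, 1, R7, (1,))
(7, 3, R7, (1,))

bar 0: v0=C3 v1=C4 downbeat P8
bar 1: v0=D3 v1=D4 downbeat P8
bar 2: v0=C3 v1=A3 downbeat M6
bar 3: v0=D3 v1=F3 downbeat m3
bar 4: v0=F3 v1=A3 downbeat M3
bar 5: v0=D3 v1=B3 downbeat M6
bar 6: v0=E3 v1=G3 downbeat m3
bar 7: v0=D3 v1=B3 downbeat M6
bar 8: v0=C3 v1=C4 downbeat P8
  -> R2 @ bar 1 tick 0 v(0, 1): C3/E3 M3 -> D3/D4 P8 similar
  -> R7 @ bar 1 tick 0 v(1,): E3->D4 leap 10st
  -> R7 @ bar 1 tick 3 v(1,): B3->F3 leap 6st
  -> R4 @ bar 6 tick 3 v(0, 1): E3/F3 m2 untreated
  -> R7 @ bar 6 tick 3 v(1,): B3->F3 leap 6st
  -> R7 @ bar 7 tick 0 v(1,): F3->B3 leap 6st
  -> R7 @ bar 7 tick 1 v(1,): B3->F3 leap 6st
  -> R7 @ bar 7 tick 3 v(1,): F3->B3 leap 6st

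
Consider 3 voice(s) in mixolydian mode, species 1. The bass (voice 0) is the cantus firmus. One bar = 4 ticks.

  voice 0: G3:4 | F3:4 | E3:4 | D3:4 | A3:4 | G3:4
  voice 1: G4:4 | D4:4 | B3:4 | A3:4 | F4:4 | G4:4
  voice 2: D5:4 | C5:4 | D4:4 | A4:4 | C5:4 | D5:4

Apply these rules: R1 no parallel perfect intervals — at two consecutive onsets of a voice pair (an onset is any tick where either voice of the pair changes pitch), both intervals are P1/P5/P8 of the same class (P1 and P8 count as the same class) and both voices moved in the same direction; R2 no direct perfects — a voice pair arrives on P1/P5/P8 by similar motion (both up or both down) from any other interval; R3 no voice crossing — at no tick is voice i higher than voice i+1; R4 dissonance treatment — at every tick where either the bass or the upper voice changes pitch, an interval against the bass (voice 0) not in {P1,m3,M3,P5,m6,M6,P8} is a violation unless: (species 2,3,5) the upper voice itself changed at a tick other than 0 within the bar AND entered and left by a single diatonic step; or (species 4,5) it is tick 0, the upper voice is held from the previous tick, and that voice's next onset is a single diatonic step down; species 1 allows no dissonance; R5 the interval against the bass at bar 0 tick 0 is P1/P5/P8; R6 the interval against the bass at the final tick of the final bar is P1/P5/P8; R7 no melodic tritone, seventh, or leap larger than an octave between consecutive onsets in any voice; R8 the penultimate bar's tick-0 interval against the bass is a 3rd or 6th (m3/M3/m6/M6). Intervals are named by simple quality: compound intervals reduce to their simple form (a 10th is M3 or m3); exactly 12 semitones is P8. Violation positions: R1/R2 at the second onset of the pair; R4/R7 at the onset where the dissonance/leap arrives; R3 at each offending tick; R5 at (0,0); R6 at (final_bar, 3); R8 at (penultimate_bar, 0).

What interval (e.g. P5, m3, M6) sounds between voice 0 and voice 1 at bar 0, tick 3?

voice 0=G3 voice 1=G4 -> P8

P8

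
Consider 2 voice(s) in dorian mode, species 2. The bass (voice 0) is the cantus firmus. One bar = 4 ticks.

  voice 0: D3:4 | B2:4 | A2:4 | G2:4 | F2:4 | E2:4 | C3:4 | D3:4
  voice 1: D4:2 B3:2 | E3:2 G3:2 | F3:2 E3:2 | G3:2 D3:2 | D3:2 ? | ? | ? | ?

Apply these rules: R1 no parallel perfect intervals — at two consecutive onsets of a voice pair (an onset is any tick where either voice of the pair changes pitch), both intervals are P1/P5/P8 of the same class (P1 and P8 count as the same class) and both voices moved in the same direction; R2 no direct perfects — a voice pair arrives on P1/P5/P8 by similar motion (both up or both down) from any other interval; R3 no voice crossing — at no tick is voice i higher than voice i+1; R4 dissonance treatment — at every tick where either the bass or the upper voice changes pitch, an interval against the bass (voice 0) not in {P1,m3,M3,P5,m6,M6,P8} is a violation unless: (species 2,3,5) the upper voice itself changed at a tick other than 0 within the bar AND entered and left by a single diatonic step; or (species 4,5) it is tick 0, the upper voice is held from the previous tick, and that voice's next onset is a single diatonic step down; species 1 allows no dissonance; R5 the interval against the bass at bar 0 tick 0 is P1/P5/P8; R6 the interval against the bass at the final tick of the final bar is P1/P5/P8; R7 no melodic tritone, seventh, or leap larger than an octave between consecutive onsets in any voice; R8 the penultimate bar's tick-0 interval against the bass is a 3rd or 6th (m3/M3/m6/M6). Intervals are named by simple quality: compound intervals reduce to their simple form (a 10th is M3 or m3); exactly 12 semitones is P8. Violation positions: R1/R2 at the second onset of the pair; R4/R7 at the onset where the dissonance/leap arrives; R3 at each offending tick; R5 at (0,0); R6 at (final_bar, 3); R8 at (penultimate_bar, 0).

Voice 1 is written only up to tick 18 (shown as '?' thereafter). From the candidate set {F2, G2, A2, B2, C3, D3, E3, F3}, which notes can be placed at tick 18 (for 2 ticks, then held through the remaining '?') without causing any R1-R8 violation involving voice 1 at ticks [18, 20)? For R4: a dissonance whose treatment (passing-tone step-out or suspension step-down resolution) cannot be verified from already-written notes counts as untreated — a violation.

F2: legal
G2: violates R4
A2: legal
B2: violates R4
C3: legal
D3: legal
E3: violates R4
F3: legal

{A2, C3, D3, F2, F3}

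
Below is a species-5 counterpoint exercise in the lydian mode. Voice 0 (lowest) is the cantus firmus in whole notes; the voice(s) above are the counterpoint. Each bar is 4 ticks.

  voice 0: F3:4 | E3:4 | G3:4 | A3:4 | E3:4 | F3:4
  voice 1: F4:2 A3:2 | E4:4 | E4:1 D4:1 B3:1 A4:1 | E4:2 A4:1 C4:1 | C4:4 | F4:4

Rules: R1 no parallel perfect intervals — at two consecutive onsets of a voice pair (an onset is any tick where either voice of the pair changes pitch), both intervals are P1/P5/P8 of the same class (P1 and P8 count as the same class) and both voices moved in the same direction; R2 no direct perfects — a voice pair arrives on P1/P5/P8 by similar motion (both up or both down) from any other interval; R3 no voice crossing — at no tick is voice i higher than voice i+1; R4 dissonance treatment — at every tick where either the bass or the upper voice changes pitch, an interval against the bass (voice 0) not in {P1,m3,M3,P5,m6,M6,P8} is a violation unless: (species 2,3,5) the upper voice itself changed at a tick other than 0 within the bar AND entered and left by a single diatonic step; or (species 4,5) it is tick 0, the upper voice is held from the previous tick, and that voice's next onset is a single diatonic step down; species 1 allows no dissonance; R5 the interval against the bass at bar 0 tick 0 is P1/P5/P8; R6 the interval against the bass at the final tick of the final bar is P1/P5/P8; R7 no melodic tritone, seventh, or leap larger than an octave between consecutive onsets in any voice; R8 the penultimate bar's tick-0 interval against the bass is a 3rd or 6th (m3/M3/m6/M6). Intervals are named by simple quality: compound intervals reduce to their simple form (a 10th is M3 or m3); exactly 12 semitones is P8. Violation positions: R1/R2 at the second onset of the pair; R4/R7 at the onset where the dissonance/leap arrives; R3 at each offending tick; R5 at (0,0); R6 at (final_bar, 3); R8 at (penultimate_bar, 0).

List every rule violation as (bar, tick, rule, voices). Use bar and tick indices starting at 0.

(2, 3, R4, (0, 1))
(2, 3, R7, (1,))
(5, 0, R2, (0, 1))

bar 0: v0=F3 v1=F4 downbeat P8
bar 1: v0=E3 v1=E4 downbeat P8
bar 2: v0=G3 v1=E4 downbeat M6
bar 3: v0=A3 v1=E4 downbeat P5
bar 4: v0=E3 v1=C4 downbeat m6
bar 5: v0=F3 v1=F4 downbeat P8
  -> R4 @ bar 2 tick 3 v(0, 1): G3/A4 M2 untreated
  -> R7 @ bar 2 tick 3 v(1,): B3->A4 leap 10st
  -> R2 @ bar 5 tick 0 v(0, 1): E3/C4 m6 -> F3/F4 P8 similar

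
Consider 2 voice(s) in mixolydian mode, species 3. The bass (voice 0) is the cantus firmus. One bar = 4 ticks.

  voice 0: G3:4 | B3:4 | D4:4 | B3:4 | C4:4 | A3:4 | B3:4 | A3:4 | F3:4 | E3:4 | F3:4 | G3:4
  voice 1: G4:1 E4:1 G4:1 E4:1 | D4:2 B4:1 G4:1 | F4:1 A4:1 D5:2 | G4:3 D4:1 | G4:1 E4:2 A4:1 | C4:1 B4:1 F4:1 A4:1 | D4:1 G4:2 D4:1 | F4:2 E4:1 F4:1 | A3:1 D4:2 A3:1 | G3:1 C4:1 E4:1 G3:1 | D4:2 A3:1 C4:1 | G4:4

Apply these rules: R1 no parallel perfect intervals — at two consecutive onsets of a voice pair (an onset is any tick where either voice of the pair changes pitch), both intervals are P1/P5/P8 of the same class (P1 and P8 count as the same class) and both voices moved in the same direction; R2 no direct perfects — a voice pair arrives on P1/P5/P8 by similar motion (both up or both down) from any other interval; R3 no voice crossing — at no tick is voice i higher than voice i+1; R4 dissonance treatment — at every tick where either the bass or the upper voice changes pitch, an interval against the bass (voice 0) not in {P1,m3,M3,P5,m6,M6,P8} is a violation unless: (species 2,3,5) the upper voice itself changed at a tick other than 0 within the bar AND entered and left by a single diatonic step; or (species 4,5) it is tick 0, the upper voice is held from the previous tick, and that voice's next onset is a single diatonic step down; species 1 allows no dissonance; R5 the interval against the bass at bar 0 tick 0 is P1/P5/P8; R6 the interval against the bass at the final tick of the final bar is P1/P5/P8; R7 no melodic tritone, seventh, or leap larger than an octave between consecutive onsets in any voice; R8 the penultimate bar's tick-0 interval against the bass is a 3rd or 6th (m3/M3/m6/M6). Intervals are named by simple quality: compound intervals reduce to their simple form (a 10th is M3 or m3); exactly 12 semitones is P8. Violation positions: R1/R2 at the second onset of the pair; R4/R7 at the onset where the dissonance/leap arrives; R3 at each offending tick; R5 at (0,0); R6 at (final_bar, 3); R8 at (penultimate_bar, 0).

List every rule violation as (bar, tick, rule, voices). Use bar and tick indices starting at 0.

bar 0: v0=G3 v1=G4 downbeat P8
bar 1: v0=B3 v1=D4 downbeat m3
bar 2: v0=D4 v1=F4 downbeat m3
bar 3: v0=B3 v1=G4 downbeat m6
bar 4: v0=C4 v1=G4 downbeat P5
bar 5: v0=A3 v1=C4 downbeat m3
bar 6: v0=B3 v1=D4 downbeat m3
bar 7: v0=A3 v1=F4 downbeat m6
bar 8: v0=F3 v1=A3 downbeat M3
bar 9: v0=E3 v1=G3 downbeat m3
bar 10: v0=F3 v1=D4 downbeat M6
bar 11: v0=G3 v1=G4 downbeat P8
  -> R2 @ bar 4 tick 0 v(0, 1): B3/D4 m3 -> C4/G4 P5 similar
  -> R4 @ bar 5 tick 1 v(0, 1): A3/B4 M2 untreated
  -> R7 @ bar 5 tick 1 v(1,): C4->B4 leap 11st
  -> R7 @ bar 5 tick 2 v(1,): B4->F4 leap 6st
  -> R2 @ bar 11 tick 0 v(0, 1): F3/C4 P5 -> G3/G4 P8 similar

(4, 0, R2, (0, 1))
(5, 1, R4, (0, 1))
(5, 1, R7, (1,))
(5, 2, R7, (1,))
(11, 0, R2, (0, 1))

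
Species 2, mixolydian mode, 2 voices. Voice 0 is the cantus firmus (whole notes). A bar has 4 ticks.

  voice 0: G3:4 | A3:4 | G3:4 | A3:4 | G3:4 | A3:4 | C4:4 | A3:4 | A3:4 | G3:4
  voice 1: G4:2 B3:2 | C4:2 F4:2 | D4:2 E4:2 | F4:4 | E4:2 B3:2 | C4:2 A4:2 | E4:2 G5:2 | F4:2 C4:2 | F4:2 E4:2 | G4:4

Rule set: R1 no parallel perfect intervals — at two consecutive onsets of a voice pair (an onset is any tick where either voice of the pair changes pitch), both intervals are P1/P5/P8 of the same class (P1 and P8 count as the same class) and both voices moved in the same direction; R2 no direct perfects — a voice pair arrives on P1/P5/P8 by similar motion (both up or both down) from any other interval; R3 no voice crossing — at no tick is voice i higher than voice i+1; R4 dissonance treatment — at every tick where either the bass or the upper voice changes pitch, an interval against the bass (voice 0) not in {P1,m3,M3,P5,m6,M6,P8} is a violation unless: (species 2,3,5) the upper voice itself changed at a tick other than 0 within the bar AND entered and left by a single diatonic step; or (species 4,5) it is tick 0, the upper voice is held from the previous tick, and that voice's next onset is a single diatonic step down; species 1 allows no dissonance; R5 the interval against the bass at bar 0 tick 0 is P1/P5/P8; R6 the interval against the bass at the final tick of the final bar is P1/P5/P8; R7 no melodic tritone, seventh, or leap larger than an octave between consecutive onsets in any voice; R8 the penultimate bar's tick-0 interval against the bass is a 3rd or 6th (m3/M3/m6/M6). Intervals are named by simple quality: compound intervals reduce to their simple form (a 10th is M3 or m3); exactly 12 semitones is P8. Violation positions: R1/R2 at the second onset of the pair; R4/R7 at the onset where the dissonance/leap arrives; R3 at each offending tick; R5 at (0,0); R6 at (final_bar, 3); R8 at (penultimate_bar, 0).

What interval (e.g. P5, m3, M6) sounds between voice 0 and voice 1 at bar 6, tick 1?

voice 0=C4 voice 1=E4 -> M3

M3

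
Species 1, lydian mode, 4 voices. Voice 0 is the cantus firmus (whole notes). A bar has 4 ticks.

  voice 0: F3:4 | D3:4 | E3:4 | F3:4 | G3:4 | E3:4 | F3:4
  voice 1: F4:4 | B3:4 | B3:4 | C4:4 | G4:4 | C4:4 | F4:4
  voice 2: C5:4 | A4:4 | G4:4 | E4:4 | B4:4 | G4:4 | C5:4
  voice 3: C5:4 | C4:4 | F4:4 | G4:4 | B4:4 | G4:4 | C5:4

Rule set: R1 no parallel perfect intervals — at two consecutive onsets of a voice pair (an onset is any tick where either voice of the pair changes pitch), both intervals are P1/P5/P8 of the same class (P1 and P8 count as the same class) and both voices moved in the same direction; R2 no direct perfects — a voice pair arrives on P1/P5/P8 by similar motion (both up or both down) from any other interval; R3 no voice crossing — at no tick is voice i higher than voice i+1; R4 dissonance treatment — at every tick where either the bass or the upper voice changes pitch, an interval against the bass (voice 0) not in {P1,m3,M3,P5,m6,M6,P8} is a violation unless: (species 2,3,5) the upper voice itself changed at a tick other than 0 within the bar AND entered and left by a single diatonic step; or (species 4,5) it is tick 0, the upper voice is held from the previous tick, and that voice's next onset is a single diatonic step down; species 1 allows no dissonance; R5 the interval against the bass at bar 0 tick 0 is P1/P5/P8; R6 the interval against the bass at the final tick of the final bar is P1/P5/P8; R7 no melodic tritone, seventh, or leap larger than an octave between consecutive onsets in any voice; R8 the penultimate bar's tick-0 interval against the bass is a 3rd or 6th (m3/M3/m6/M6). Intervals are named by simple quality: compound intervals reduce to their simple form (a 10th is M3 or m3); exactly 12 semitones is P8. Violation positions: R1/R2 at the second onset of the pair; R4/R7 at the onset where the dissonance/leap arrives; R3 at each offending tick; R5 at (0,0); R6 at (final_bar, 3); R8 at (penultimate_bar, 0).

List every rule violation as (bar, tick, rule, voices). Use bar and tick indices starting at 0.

(1, 0, R1, (0, 2))
(1, 0, R3, (2, 3))
(1, 0, R4, (0, 3))
(1, 0, R7, (1,))
(1, 1, R3, (2, 3))
(1, 2, R3, (2, 3))
(1, 3, R3, (2, 3))
(2, 0, R3, (2, 3))
(2, 0, R4, (0, 3))
(2, 1, R3, (2, 3))
(2, 2, R3, (2, 3))
(2, 3, R3, (2, 3))
(3, 0, R1, (0, 1))
(3, 0, R2, (1, 3))
(3, 0, R4, (0, 2))
(3, 0, R4, (0, 3))
(4, 0, R2, (0, 1))
(4, 0, R2, (2, 3))
(5, 0, R1, (2, 3))
(5, 0, R2, (1, 2))
(5, 0, R2, (1, 3))
(6, 0, R1, (1, 2))
(6, 0, R1, (1, 3))
(6, 0, R1, (2, 3))
(6, 0, R2, (0, 1))
(6, 0, R2, (0, 2))
(6, 0, R2, (0, 3))

bar 0: v0=F3 v1=F4 v2=C5 v3=C5 downbeat P5
bar 1: v0=D3 v1=B3 v2=A4 v3=C4 downbeat m7
bar 2: v0=E3 v1=B3 v2=G4 v3=F4 downbeat m2
bar 3: v0=F3 v1=C4 v2=E4 v3=G4 downbeat M2
bar 4: v0=G3 v1=G4 v2=B4 v3=B4 downbeat M3
bar 5: v0=E3 v1=C4 v2=G4 v3=G4 downbeat m3
bar 6: v0=F3 v1=F4 v2=C5 v3=C5 downbeat P5
  -> R1 @ bar 1 tick 0 v(0, 2): F3/C5 P5 -> D3/A4 P5 similar
  -> R3 @ bar 1 tick 0 v(2, 3): A4 above C4
  -> R4 @ bar 1 tick 0 v(0, 3): D3/C4 m7 untreated
  -> R7 @ bar 1 tick 0 v(1,): F4->B3 leap 6st
  -> R3 @ bar 1 tick 1 v(2, 3): A4 above C4
  -> R3 @ bar 1 tick 2 v(2, 3): A4 above C4
  -> R3 @ bar 1 tick 3 v(2, 3): A4 above C4
  -> R3 @ bar 2 tick 0 v(2, 3): G4 above F4
  -> R4 @ bar 2 tick 0 v(0, 3): E3/F4 m2 untreated
  -> R3 @ bar 2 tick 1 v(2, 3): G4 above F4
  -> R3 @ bar 2 tick 2 v(2, 3): G4 above F4
  -> R3 @ bar 2 tick 3 v(2, 3): G4 above F4
  -> R1 @ bar 3 tick 0 v(0, 1): E3/B3 P5 -> F3/C4 P5 similar
  -> R2 @ bar 3 tick 0 v(1, 3): B3/F4 TT -> C4/G4 P5 similar
  -> R4 @ bar 3 tick 0 v(0, 2): F3/E4 M7 untreated
  -> R4 @ bar 3 tick 0 v(0, 3): F3/G4 M2 untreated
  -> R2 @ bar 4 tick 0 v(0, 1): F3/C4 P5 -> G3/G4 P8 similar
  -> R2 @ bar 4 tick 0 v(2, 3): E4/G4 m3 -> B4/B4 P1 similar
  -> R1 @ bar 5 tick 0 v(2, 3): B4/B4 P1 -> G4/G4 P1 similar
  -> R2 @ bar 5 tick 0 v(1, 2): G4/B4 M3 -> C4/G4 P5 similar
  -> R2 @ bar 5 tick 0 v(1, 3): G4/B4 M3 -> C4/G4 P5 similar
  -> R1 @ bar 6 tick 0 v(1, 2): C4/G4 P5 -> F4/C5 P5 similar
  -> R1 @ bar 6 tick 0 v(1, 3): C4/G4 P5 -> F4/C5 P5 similar
  -> R1 @ bar 6 tick 0 v(2, 3): G4/G4 P1 -> C5/C5 P1 similar
  -> R2 @ bar 6 tick 0 v(0, 1): E3/C4 m6 -> F3/F4 P8 similar
  -> R2 @ bar 6 tick 0 v(0, 2): E3/G4 m3 -> F3/C5 P5 similar
  -> R2 @ bar 6 tick 0 v(0, 3): E3/G4 m3 -> F3/C5 P5 similar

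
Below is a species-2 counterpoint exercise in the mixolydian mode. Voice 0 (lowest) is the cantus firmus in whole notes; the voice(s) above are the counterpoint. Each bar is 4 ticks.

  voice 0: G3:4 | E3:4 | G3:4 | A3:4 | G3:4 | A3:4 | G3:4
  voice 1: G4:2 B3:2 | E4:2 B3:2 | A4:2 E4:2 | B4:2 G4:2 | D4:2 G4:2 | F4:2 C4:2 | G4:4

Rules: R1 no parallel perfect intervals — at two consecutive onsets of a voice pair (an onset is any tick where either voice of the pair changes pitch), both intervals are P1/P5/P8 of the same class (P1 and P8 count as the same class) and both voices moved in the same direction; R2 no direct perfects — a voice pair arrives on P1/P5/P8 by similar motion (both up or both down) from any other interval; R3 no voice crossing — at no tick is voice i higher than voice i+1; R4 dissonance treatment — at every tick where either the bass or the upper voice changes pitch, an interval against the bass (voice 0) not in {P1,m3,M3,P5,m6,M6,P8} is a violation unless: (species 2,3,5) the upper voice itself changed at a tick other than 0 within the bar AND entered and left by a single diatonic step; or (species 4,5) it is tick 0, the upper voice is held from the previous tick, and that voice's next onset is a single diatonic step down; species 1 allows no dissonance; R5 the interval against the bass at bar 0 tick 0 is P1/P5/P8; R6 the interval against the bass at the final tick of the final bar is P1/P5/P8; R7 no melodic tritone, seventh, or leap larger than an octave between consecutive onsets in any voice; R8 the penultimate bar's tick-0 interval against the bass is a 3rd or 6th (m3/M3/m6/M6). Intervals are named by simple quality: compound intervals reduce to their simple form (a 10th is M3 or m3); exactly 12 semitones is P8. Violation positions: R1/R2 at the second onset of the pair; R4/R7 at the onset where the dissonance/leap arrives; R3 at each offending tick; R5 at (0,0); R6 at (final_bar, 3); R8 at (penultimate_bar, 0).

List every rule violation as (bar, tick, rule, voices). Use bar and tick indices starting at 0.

(2, 0, R4, (0, 1))
(2, 0, R7, (1,))
(3, 0, R4, (0, 1))
(3, 2, R4, (0, 1))
(4, 0, R2, (0, 1))

bar 0: v0=G3 v1=G4 downbeat P8
bar 1: v0=E3 v1=E4 downbeat P8
bar 2: v0=G3 v1=A4 downbeat M2
bar 3: v0=A3 v1=B4 downbeat M2
bar 4: v0=G3 v1=D4 downbeat P5
bar 5: v0=A3 v1=F4 downbeat m6
bar 6: v0=G3 v1=G4 downbeat P8
  -> R4 @ bar 2 tick 0 v(0, 1): G3/A4 M2 untreated
  -> R7 @ bar 2 tick 0 v(1,): B3->A4 leap 10st
  -> R4 @ bar 3 tick 0 v(0, 1): A3/B4 M2 untreated
  -> R4 @ bar 3 tick 2 v(0, 1): A3/G4 m7 untreated
  -> R2 @ bar 4 tick 0 v(0, 1): A3/G4 m7 -> G3/D4 P5 similar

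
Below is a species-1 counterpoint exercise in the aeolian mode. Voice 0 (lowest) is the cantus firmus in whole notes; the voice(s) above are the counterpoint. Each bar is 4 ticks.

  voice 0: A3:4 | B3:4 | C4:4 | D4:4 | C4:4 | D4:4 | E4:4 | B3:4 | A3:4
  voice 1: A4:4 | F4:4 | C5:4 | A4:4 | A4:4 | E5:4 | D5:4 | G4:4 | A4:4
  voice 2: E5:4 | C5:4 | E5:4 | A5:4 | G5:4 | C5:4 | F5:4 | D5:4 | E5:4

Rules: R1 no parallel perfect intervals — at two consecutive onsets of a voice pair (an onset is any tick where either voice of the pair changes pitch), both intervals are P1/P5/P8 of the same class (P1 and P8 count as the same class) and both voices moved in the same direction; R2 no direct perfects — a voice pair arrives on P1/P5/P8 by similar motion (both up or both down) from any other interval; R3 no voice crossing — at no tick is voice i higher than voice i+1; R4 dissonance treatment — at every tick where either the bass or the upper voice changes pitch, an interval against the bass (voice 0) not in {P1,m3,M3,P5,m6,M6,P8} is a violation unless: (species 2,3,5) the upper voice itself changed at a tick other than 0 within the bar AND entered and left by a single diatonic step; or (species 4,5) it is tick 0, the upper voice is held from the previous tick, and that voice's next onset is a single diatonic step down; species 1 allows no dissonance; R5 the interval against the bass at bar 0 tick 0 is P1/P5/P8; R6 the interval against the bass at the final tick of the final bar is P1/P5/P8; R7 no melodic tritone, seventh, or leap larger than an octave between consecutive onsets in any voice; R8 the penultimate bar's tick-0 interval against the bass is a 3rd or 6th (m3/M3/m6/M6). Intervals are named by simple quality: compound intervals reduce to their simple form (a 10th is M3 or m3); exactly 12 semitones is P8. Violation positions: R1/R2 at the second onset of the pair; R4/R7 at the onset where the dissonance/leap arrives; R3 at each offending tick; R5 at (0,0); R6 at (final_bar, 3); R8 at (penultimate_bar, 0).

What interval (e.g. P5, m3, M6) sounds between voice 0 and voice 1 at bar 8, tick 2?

P8

voice 0=A3 voice 1=A4 -> P8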